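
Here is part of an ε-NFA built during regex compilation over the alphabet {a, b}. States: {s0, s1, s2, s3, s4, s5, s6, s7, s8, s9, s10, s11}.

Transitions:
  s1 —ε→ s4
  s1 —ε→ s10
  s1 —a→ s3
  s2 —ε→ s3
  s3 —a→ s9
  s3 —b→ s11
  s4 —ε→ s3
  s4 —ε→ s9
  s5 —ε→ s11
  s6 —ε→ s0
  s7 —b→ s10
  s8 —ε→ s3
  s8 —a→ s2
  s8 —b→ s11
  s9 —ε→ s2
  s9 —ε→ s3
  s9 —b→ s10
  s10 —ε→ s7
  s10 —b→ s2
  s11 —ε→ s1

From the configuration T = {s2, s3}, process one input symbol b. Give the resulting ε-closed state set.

{s1, s2, s3, s4, s7, s9, s10, s11}

s3 on b → {s11}.
No b-transition from s2.
Union after reading b: {s11}.
Now take the ε-closure:
From s11 via ε: add s1.
From s1 via ε: add s4, s10.
From s4 via ε: add s3, s9.
From s10 via ε: add s7.
From s9 via ε: add s2.
No new states can be added; the closed set is {s1, s2, s3, s4, s7, s9, s10, s11}.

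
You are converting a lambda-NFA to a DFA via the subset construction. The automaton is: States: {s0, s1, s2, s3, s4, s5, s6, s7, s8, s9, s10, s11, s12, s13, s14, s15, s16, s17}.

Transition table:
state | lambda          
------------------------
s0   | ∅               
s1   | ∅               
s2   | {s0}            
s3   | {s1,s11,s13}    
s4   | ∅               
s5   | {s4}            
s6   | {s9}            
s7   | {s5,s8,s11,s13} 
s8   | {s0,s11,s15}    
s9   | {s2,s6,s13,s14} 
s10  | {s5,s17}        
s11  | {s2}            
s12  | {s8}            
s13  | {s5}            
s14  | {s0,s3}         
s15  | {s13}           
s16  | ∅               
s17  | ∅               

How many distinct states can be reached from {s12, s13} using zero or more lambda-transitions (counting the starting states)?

Start with {s12, s13}.
From s12 via lambda: add s8.
From s13 via lambda: add s5.
From s5 via lambda: add s4.
From s8 via lambda: add s0, s11, s15.
From s11 via lambda: add s2.
lambda-closure = {s0, s2, s4, s5, s8, s11, s12, s13, s15}, which has 9 states.

9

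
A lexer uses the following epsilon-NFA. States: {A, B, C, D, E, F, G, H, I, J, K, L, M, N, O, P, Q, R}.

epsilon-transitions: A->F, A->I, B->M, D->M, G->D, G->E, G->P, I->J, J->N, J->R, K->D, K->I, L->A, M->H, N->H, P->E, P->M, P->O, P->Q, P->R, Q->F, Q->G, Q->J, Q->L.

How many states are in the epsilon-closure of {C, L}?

9

Start with {C, L}.
From L via epsilon: add A.
From A via epsilon: add F, I.
From I via epsilon: add J.
From J via epsilon: add N, R.
From N via epsilon: add H.
epsilon-closure = {A, C, F, H, I, J, L, N, R}, which has 9 states.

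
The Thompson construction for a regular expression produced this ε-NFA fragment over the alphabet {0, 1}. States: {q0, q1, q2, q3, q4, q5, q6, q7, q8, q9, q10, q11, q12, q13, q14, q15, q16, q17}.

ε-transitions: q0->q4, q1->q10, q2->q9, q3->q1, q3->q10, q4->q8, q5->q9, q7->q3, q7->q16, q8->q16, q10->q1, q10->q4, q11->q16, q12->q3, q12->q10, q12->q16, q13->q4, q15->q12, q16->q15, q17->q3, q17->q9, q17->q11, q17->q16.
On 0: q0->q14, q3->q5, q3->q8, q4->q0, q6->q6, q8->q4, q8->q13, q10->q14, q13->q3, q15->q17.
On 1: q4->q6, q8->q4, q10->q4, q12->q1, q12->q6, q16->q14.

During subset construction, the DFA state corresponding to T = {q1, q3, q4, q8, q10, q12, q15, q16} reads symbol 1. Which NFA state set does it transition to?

{q1, q3, q4, q6, q8, q10, q12, q14, q15, q16}

q4 on 1 → {q6}.
q8 on 1 → {q4}.
q10 on 1 → {q4}.
q12 on 1 → {q1, q6}.
q16 on 1 → {q14}.
No 1-transition from q1, q3, q15.
Union after reading 1: {q1, q4, q6, q14}.
Now take the ε-closure:
From q1 via ε: add q10.
From q4 via ε: add q8.
From q8 via ε: add q16.
From q16 via ε: add q15.
From q15 via ε: add q12.
From q12 via ε: add q3.
No new states can be added; the closed set is {q1, q3, q4, q6, q8, q10, q12, q14, q15, q16}.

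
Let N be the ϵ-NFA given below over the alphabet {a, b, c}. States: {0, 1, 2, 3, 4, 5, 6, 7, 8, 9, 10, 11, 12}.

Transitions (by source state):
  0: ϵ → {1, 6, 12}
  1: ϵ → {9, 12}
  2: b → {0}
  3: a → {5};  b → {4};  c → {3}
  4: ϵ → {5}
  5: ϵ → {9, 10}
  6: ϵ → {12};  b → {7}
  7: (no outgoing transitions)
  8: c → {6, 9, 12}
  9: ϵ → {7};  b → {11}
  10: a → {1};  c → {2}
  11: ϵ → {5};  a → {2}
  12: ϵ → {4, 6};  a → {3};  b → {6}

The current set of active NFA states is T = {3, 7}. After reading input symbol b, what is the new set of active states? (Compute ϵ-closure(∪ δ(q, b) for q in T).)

3 on b → {4}.
No b-transition from 7.
Union after reading b: {4}.
Now take the ϵ-closure:
From 4 via ϵ: add 5.
From 5 via ϵ: add 9, 10.
From 9 via ϵ: add 7.
No new states can be added; the closed set is {4, 5, 7, 9, 10}.

{4, 5, 7, 9, 10}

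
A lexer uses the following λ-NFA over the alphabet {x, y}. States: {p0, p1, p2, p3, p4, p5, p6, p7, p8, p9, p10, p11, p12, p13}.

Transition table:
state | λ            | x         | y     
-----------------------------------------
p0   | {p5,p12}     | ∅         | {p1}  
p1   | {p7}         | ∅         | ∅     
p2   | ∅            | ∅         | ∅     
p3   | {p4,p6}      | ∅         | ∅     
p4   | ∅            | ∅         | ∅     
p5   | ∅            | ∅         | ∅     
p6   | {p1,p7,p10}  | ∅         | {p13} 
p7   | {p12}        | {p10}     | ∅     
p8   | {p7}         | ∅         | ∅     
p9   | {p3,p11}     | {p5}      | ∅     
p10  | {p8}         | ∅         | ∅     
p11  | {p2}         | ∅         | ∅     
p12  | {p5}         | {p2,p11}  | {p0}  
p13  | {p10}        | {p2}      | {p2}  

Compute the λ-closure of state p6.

{p1, p5, p6, p7, p8, p10, p12}

Start with {p6}.
From p6 via λ: add p1, p7, p10.
From p7 via λ: add p12.
From p10 via λ: add p8.
From p12 via λ: add p5.
No new states can be added; the closed set is {p1, p5, p6, p7, p8, p10, p12}.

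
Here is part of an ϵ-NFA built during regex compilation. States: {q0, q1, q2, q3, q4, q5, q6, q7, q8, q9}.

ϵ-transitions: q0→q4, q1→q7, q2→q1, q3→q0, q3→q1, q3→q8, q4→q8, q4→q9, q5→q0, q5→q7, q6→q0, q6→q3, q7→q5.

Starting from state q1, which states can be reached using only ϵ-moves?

{q0, q1, q4, q5, q7, q8, q9}

Start with {q1}.
From q1 via ϵ: add q7.
From q7 via ϵ: add q5.
From q5 via ϵ: add q0.
From q0 via ϵ: add q4.
From q4 via ϵ: add q8, q9.
No new states can be added; the closed set is {q0, q1, q4, q5, q7, q8, q9}.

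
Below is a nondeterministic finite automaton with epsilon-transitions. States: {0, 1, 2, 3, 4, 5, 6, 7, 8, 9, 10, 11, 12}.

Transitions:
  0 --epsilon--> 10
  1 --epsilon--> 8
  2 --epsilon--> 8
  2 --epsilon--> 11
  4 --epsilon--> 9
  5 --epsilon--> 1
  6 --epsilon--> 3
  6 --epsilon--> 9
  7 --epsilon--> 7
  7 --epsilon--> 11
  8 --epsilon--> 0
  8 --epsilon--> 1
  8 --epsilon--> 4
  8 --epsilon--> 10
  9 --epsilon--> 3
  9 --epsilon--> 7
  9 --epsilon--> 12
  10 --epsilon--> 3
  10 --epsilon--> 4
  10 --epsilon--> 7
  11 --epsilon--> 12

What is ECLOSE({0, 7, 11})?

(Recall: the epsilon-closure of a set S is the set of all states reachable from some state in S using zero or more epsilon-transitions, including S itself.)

{0, 3, 4, 7, 9, 10, 11, 12}

Start with {0, 7, 11}.
From 0 via epsilon: add 10.
From 11 via epsilon: add 12.
From 10 via epsilon: add 3, 4.
From 4 via epsilon: add 9.
No new states can be added; the closed set is {0, 3, 4, 7, 9, 10, 11, 12}.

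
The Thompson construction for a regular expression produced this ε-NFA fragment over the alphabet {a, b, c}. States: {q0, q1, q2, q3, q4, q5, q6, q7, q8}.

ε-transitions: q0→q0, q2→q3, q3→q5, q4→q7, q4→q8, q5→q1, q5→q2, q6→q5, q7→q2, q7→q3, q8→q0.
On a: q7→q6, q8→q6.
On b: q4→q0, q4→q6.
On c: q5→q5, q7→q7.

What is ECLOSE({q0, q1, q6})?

{q0, q1, q2, q3, q5, q6}

Start with {q0, q1, q6}.
From q6 via ε: add q5.
From q5 via ε: add q2.
From q2 via ε: add q3.
No new states can be added; the closed set is {q0, q1, q2, q3, q5, q6}.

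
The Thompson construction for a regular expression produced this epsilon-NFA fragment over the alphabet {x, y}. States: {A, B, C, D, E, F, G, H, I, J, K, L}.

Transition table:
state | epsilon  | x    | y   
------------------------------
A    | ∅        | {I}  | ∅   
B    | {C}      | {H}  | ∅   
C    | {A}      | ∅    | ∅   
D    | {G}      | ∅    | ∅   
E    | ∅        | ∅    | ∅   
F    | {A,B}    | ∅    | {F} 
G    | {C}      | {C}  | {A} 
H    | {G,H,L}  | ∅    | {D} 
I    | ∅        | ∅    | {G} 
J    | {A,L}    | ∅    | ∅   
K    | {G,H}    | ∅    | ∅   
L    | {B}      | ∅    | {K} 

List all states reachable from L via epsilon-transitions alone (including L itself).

Start with {L}.
From L via epsilon: add B.
From B via epsilon: add C.
From C via epsilon: add A.
No new states can be added; the closed set is {A, B, C, L}.

{A, B, C, L}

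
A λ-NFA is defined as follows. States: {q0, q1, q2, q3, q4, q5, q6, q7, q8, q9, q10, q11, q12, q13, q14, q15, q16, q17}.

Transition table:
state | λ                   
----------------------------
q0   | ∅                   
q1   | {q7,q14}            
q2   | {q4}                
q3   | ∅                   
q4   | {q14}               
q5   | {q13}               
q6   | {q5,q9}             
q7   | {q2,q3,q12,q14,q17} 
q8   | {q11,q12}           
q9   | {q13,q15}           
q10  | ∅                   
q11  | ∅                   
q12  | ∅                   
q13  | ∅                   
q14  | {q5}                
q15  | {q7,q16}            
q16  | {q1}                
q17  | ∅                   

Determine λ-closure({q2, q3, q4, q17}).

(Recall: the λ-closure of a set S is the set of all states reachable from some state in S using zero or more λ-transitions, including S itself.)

Start with {q2, q3, q4, q17}.
From q4 via λ: add q14.
From q14 via λ: add q5.
From q5 via λ: add q13.
No new states can be added; the closed set is {q2, q3, q4, q5, q13, q14, q17}.

{q2, q3, q4, q5, q13, q14, q17}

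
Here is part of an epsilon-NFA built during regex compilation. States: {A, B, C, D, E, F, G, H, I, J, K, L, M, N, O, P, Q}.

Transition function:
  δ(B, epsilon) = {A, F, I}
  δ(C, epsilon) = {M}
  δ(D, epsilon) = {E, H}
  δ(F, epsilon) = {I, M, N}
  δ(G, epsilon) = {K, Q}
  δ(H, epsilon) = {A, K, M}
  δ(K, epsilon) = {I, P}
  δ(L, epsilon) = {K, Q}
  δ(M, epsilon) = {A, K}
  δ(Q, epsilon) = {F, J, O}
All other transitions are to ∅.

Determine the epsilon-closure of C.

Start with {C}.
From C via epsilon: add M.
From M via epsilon: add A, K.
From K via epsilon: add I, P.
No new states can be added; the closed set is {A, C, I, K, M, P}.

{A, C, I, K, M, P}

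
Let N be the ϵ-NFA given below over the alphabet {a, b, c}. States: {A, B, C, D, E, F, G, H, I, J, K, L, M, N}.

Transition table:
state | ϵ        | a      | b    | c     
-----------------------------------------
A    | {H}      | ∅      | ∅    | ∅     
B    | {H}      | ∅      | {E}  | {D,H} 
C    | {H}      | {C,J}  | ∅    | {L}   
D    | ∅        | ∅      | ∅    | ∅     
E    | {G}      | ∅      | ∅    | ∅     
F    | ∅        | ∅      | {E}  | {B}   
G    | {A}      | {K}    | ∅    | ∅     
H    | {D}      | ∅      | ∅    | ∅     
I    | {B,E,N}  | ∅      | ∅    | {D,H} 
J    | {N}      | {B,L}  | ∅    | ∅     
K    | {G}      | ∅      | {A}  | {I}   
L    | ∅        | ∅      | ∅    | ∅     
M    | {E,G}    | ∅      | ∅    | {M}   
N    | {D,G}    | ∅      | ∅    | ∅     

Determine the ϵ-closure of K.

Start with {K}.
From K via ϵ: add G.
From G via ϵ: add A.
From A via ϵ: add H.
From H via ϵ: add D.
No new states can be added; the closed set is {A, D, G, H, K}.

{A, D, G, H, K}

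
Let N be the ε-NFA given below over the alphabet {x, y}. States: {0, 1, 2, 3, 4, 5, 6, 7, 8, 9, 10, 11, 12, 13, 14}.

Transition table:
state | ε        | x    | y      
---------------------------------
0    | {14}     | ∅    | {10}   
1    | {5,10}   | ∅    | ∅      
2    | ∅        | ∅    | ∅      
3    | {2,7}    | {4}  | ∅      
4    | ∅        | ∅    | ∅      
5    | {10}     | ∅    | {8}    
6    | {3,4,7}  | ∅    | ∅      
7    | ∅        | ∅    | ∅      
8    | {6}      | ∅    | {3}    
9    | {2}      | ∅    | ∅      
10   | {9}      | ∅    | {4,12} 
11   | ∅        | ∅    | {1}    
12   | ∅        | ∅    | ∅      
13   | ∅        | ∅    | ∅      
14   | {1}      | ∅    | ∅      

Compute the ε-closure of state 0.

{0, 1, 2, 5, 9, 10, 14}

Start with {0}.
From 0 via ε: add 14.
From 14 via ε: add 1.
From 1 via ε: add 5, 10.
From 10 via ε: add 9.
From 9 via ε: add 2.
No new states can be added; the closed set is {0, 1, 2, 5, 9, 10, 14}.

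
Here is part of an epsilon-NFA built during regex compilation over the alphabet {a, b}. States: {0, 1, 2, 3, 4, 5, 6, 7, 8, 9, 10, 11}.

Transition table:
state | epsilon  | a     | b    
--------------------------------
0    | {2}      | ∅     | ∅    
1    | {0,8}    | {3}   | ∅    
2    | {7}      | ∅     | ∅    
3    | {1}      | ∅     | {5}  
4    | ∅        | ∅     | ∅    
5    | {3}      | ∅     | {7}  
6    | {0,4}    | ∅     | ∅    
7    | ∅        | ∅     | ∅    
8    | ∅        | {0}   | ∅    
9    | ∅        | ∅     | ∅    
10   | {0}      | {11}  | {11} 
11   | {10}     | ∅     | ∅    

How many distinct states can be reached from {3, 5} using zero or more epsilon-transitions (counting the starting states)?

7

Start with {3, 5}.
From 3 via epsilon: add 1.
From 1 via epsilon: add 0, 8.
From 0 via epsilon: add 2.
From 2 via epsilon: add 7.
epsilon-closure = {0, 1, 2, 3, 5, 7, 8}, which has 7 states.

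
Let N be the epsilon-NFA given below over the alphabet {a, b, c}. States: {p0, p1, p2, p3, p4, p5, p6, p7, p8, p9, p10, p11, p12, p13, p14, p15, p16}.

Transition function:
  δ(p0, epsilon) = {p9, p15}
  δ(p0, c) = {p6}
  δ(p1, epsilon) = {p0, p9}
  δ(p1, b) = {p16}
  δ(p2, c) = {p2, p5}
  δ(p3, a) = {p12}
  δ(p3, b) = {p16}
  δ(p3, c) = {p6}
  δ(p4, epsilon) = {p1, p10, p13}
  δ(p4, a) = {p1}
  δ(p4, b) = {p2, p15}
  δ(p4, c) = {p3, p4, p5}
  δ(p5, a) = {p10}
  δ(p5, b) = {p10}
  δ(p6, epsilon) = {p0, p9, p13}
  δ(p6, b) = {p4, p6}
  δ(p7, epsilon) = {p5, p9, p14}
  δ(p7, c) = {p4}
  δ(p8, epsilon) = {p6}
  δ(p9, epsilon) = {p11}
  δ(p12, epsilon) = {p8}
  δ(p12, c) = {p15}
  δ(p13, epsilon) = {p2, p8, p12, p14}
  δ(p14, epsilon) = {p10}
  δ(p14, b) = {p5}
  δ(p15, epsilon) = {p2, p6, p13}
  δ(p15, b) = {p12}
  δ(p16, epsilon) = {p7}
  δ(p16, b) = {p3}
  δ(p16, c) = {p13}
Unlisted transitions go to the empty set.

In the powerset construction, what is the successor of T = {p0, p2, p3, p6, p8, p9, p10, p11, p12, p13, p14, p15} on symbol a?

p3 on a → {p12}.
No a-transition from p0, p2, p6, p8, p9, p10, p11, p12, p13, p14, p15.
Union after reading a: {p12}.
Now take the epsilon-closure:
From p12 via epsilon: add p8.
From p8 via epsilon: add p6.
From p6 via epsilon: add p0, p9, p13.
From p0 via epsilon: add p15.
From p9 via epsilon: add p11.
From p13 via epsilon: add p2, p14.
From p14 via epsilon: add p10.
No new states can be added; the closed set is {p0, p2, p6, p8, p9, p10, p11, p12, p13, p14, p15}.

{p0, p2, p6, p8, p9, p10, p11, p12, p13, p14, p15}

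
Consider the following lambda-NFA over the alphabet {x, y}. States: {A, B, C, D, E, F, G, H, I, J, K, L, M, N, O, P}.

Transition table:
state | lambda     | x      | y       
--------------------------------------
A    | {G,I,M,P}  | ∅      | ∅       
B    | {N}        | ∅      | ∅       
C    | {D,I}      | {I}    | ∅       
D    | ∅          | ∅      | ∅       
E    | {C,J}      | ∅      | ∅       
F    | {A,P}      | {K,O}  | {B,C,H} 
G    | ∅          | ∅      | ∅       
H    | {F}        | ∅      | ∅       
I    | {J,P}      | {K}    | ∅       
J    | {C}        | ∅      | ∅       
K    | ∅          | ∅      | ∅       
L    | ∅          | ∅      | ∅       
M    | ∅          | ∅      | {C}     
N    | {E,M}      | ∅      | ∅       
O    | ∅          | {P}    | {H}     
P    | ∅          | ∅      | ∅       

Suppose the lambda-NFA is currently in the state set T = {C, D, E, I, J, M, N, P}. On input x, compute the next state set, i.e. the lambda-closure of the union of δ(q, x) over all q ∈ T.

C on x → {I}.
I on x → {K}.
No x-transition from D, E, J, M, N, P.
Union after reading x: {I, K}.
Now take the lambda-closure:
From I via lambda: add J, P.
From J via lambda: add C.
From C via lambda: add D.
No new states can be added; the closed set is {C, D, I, J, K, P}.

{C, D, I, J, K, P}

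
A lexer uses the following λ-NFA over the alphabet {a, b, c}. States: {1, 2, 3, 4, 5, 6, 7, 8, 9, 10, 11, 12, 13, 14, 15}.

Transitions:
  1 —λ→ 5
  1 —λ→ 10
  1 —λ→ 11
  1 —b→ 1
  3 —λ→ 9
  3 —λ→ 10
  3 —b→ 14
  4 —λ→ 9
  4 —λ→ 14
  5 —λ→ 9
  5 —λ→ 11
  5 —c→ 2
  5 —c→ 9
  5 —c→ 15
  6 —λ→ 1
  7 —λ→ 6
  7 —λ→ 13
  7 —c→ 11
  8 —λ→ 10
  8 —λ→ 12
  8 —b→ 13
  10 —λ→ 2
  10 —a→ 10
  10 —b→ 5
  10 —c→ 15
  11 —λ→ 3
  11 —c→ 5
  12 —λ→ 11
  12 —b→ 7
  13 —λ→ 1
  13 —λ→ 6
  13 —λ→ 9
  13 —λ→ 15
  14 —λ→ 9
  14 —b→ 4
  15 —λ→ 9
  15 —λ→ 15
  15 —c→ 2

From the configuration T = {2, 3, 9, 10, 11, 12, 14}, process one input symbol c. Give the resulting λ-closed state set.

{2, 3, 5, 9, 10, 11, 15}

10 on c → {15}.
11 on c → {5}.
No c-transition from 2, 3, 9, 12, 14.
Union after reading c: {5, 15}.
Now take the λ-closure:
From 5 via λ: add 9, 11.
From 11 via λ: add 3.
From 3 via λ: add 10.
From 10 via λ: add 2.
No new states can be added; the closed set is {2, 3, 5, 9, 10, 11, 15}.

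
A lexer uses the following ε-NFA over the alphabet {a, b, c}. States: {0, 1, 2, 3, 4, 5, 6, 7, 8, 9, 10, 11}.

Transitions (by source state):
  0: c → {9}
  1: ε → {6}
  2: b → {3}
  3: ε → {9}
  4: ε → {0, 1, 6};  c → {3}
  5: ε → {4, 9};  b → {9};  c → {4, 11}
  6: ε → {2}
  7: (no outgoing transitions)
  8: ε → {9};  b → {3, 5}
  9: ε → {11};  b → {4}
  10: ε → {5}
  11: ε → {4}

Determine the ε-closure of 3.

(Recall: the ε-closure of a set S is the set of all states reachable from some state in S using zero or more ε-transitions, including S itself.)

{0, 1, 2, 3, 4, 6, 9, 11}

Start with {3}.
From 3 via ε: add 9.
From 9 via ε: add 11.
From 11 via ε: add 4.
From 4 via ε: add 0, 1, 6.
From 6 via ε: add 2.
No new states can be added; the closed set is {0, 1, 2, 3, 4, 6, 9, 11}.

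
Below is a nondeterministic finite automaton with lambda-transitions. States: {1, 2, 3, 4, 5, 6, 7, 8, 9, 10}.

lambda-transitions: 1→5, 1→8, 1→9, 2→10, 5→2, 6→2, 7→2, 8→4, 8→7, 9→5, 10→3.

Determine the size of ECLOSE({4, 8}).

Start with {4, 8}.
From 8 via lambda: add 7.
From 7 via lambda: add 2.
From 2 via lambda: add 10.
From 10 via lambda: add 3.
lambda-closure = {2, 3, 4, 7, 8, 10}, which has 6 states.

6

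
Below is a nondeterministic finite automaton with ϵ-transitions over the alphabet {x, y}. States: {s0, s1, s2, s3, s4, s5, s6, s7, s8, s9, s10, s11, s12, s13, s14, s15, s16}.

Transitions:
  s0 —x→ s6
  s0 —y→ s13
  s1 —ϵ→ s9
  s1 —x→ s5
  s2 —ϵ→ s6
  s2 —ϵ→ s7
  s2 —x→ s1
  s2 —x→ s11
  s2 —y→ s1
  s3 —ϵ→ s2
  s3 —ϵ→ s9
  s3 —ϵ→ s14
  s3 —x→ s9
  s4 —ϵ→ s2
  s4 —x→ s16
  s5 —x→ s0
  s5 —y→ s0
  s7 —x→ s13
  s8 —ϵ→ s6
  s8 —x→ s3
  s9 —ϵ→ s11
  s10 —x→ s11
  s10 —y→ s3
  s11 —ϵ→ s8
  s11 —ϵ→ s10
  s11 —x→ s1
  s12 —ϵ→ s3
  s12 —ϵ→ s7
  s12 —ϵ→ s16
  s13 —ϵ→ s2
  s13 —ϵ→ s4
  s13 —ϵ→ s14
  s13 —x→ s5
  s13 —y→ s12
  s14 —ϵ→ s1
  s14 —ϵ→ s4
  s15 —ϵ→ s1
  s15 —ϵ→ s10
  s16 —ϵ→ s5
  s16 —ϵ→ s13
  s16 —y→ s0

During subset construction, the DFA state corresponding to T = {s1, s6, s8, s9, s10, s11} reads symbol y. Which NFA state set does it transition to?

{s1, s2, s3, s4, s6, s7, s8, s9, s10, s11, s14}

s10 on y → {s3}.
No y-transition from s1, s6, s8, s9, s11.
Union after reading y: {s3}.
Now take the ϵ-closure:
From s3 via ϵ: add s2, s9, s14.
From s2 via ϵ: add s6, s7.
From s9 via ϵ: add s11.
From s14 via ϵ: add s1, s4.
From s11 via ϵ: add s8, s10.
No new states can be added; the closed set is {s1, s2, s3, s4, s6, s7, s8, s9, s10, s11, s14}.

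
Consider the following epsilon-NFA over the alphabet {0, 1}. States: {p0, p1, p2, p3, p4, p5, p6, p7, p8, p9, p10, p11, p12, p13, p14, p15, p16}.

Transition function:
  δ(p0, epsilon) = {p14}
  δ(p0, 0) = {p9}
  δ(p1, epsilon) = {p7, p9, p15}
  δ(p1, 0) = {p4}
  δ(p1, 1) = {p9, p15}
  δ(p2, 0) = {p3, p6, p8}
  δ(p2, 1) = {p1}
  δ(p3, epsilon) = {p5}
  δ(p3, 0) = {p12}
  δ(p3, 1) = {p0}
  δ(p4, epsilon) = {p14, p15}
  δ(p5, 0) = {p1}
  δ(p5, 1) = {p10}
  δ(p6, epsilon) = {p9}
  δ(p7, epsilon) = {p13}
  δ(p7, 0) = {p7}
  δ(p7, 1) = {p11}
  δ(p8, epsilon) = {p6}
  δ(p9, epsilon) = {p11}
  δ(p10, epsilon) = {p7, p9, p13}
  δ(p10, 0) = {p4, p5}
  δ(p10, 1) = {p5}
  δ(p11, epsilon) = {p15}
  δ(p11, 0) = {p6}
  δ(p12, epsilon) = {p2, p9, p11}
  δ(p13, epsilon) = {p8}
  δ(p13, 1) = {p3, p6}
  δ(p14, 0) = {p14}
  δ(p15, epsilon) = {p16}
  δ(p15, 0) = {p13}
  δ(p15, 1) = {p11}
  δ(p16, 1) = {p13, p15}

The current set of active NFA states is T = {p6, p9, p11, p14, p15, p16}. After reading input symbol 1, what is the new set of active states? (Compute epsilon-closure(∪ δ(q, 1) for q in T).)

{p6, p8, p9, p11, p13, p15, p16}

p15 on 1 → {p11}.
p16 on 1 → {p13, p15}.
No 1-transition from p6, p9, p11, p14.
Union after reading 1: {p11, p13, p15}.
Now take the epsilon-closure:
From p13 via epsilon: add p8.
From p15 via epsilon: add p16.
From p8 via epsilon: add p6.
From p6 via epsilon: add p9.
No new states can be added; the closed set is {p6, p8, p9, p11, p13, p15, p16}.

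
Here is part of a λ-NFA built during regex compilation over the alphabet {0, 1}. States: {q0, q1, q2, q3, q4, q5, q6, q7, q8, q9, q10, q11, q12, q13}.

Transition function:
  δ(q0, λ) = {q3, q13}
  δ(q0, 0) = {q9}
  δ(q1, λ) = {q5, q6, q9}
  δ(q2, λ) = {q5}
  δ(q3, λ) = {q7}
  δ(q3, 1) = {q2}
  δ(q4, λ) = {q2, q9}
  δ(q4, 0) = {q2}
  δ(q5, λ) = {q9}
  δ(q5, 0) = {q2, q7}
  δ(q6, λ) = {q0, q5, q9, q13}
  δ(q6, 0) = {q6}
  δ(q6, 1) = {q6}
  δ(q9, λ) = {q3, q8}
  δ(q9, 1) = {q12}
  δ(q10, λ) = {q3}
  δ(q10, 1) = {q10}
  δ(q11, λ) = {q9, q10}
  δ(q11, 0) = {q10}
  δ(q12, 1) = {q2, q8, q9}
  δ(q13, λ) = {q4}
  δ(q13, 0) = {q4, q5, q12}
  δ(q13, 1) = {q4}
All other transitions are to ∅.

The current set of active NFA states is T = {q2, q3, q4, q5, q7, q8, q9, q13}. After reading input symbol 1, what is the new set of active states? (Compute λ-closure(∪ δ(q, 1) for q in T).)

q3 on 1 → {q2}.
q9 on 1 → {q12}.
q13 on 1 → {q4}.
No 1-transition from q2, q4, q5, q7, q8.
Union after reading 1: {q2, q4, q12}.
Now take the λ-closure:
From q2 via λ: add q5.
From q4 via λ: add q9.
From q9 via λ: add q3, q8.
From q3 via λ: add q7.
No new states can be added; the closed set is {q2, q3, q4, q5, q7, q8, q9, q12}.

{q2, q3, q4, q5, q7, q8, q9, q12}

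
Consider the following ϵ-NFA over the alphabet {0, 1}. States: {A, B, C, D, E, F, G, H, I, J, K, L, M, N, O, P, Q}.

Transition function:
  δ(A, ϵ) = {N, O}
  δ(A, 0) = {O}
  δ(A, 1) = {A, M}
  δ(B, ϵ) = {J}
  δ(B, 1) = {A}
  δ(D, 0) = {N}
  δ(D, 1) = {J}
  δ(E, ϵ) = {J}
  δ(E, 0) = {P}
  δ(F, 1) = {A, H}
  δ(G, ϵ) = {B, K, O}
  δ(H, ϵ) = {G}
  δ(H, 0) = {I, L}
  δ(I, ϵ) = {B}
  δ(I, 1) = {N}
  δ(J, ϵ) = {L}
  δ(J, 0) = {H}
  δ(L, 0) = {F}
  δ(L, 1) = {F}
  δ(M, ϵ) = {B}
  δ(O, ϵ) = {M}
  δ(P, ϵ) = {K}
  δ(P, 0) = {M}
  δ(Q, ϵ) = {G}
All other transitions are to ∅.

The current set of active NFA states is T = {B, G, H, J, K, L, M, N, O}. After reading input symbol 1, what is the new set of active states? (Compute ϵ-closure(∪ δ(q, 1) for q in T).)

{A, B, F, J, L, M, N, O}

B on 1 → {A}.
L on 1 → {F}.
No 1-transition from G, H, J, K, M, N, O.
Union after reading 1: {A, F}.
Now take the ϵ-closure:
From A via ϵ: add N, O.
From O via ϵ: add M.
From M via ϵ: add B.
From B via ϵ: add J.
From J via ϵ: add L.
No new states can be added; the closed set is {A, B, F, J, L, M, N, O}.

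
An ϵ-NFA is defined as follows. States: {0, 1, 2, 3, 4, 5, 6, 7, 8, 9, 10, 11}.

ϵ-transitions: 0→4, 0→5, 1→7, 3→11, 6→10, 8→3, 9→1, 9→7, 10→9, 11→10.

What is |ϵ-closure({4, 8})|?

Start with {4, 8}.
From 8 via ϵ: add 3.
From 3 via ϵ: add 11.
From 11 via ϵ: add 10.
From 10 via ϵ: add 9.
From 9 via ϵ: add 1, 7.
ϵ-closure = {1, 3, 4, 7, 8, 9, 10, 11}, which has 8 states.

8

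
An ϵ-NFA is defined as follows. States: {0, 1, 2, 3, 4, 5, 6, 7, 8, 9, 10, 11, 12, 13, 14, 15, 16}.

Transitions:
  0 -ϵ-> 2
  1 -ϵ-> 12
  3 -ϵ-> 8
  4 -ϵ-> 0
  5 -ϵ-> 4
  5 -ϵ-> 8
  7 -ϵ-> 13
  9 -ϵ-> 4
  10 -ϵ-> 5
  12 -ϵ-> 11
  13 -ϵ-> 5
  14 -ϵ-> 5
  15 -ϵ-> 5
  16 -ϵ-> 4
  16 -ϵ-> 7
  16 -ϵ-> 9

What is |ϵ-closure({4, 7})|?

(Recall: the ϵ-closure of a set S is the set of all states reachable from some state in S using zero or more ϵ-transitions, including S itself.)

7

Start with {4, 7}.
From 4 via ϵ: add 0.
From 7 via ϵ: add 13.
From 0 via ϵ: add 2.
From 13 via ϵ: add 5.
From 5 via ϵ: add 8.
ϵ-closure = {0, 2, 4, 5, 7, 8, 13}, which has 7 states.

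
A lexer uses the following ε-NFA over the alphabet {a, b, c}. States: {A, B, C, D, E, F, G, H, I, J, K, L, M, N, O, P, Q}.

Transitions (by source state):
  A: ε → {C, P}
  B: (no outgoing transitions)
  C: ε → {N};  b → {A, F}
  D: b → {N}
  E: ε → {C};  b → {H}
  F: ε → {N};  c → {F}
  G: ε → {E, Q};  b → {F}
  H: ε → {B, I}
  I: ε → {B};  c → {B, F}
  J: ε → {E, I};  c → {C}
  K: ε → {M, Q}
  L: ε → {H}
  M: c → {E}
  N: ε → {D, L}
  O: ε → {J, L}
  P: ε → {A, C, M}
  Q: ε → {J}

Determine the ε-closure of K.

{B, C, D, E, H, I, J, K, L, M, N, Q}

Start with {K}.
From K via ε: add M, Q.
From Q via ε: add J.
From J via ε: add E, I.
From E via ε: add C.
From I via ε: add B.
From C via ε: add N.
From N via ε: add D, L.
From L via ε: add H.
No new states can be added; the closed set is {B, C, D, E, H, I, J, K, L, M, N, Q}.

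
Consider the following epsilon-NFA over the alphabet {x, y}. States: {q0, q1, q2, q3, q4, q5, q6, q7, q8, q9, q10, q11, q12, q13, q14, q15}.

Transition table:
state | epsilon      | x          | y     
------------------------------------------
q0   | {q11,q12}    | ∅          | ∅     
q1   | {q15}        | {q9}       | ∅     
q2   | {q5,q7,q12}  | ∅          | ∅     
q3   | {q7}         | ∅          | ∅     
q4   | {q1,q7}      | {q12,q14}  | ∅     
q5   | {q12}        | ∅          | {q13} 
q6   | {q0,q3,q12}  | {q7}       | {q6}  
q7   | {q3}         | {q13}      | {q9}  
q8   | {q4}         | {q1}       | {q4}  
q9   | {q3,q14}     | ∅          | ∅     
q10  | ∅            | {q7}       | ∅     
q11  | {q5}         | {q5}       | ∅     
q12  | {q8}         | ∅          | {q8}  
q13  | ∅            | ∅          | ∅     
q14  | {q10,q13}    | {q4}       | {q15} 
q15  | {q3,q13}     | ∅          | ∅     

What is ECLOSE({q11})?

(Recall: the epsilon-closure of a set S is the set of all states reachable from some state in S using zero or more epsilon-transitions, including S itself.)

{q1, q3, q4, q5, q7, q8, q11, q12, q13, q15}

Start with {q11}.
From q11 via epsilon: add q5.
From q5 via epsilon: add q12.
From q12 via epsilon: add q8.
From q8 via epsilon: add q4.
From q4 via epsilon: add q1, q7.
From q1 via epsilon: add q15.
From q7 via epsilon: add q3.
From q15 via epsilon: add q13.
No new states can be added; the closed set is {q1, q3, q4, q5, q7, q8, q11, q12, q13, q15}.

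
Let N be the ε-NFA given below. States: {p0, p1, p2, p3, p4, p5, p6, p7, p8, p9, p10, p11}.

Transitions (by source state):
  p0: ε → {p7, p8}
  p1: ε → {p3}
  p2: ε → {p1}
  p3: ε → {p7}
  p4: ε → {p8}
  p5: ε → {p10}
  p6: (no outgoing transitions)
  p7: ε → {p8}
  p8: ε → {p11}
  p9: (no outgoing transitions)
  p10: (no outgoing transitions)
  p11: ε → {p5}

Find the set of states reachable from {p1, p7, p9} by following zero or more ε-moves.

Start with {p1, p7, p9}.
From p1 via ε: add p3.
From p7 via ε: add p8.
From p8 via ε: add p11.
From p11 via ε: add p5.
From p5 via ε: add p10.
No new states can be added; the closed set is {p1, p3, p5, p7, p8, p9, p10, p11}.

{p1, p3, p5, p7, p8, p9, p10, p11}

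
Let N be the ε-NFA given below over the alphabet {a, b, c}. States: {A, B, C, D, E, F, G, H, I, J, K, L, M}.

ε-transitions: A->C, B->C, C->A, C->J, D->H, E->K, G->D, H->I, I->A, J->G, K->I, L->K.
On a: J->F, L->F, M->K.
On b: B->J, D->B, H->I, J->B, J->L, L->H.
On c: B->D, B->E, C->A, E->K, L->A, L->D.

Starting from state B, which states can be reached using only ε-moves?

Start with {B}.
From B via ε: add C.
From C via ε: add A, J.
From J via ε: add G.
From G via ε: add D.
From D via ε: add H.
From H via ε: add I.
No new states can be added; the closed set is {A, B, C, D, G, H, I, J}.

{A, B, C, D, G, H, I, J}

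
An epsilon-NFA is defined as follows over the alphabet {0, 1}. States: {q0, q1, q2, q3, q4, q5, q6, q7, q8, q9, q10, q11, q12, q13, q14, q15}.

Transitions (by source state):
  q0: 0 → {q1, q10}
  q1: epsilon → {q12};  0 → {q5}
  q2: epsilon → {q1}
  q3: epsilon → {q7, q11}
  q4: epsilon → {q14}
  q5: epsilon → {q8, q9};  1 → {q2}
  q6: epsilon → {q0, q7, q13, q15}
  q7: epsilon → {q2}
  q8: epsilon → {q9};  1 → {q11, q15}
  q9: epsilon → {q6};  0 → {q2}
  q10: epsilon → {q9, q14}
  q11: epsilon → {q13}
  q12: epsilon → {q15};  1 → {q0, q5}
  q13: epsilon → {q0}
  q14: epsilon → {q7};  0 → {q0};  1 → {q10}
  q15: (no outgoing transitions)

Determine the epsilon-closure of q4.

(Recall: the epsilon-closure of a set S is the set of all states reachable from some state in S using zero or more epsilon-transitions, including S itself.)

{q1, q2, q4, q7, q12, q14, q15}

Start with {q4}.
From q4 via epsilon: add q14.
From q14 via epsilon: add q7.
From q7 via epsilon: add q2.
From q2 via epsilon: add q1.
From q1 via epsilon: add q12.
From q12 via epsilon: add q15.
No new states can be added; the closed set is {q1, q2, q4, q7, q12, q14, q15}.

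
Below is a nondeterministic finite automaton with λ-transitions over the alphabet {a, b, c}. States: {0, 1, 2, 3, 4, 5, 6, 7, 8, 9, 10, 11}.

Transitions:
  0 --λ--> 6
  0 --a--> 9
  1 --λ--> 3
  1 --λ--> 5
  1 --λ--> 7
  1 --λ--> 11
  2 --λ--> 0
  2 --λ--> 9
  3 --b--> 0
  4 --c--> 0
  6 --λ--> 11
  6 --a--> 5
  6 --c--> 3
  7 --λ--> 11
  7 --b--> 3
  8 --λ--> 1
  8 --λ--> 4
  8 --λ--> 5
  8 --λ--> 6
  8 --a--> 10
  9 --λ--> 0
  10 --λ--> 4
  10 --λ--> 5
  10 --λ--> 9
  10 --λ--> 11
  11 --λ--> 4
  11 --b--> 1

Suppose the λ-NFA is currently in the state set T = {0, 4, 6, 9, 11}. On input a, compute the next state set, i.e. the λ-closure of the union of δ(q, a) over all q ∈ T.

{0, 4, 5, 6, 9, 11}

0 on a → {9}.
6 on a → {5}.
No a-transition from 4, 9, 11.
Union after reading a: {5, 9}.
Now take the λ-closure:
From 9 via λ: add 0.
From 0 via λ: add 6.
From 6 via λ: add 11.
From 11 via λ: add 4.
No new states can be added; the closed set is {0, 4, 5, 6, 9, 11}.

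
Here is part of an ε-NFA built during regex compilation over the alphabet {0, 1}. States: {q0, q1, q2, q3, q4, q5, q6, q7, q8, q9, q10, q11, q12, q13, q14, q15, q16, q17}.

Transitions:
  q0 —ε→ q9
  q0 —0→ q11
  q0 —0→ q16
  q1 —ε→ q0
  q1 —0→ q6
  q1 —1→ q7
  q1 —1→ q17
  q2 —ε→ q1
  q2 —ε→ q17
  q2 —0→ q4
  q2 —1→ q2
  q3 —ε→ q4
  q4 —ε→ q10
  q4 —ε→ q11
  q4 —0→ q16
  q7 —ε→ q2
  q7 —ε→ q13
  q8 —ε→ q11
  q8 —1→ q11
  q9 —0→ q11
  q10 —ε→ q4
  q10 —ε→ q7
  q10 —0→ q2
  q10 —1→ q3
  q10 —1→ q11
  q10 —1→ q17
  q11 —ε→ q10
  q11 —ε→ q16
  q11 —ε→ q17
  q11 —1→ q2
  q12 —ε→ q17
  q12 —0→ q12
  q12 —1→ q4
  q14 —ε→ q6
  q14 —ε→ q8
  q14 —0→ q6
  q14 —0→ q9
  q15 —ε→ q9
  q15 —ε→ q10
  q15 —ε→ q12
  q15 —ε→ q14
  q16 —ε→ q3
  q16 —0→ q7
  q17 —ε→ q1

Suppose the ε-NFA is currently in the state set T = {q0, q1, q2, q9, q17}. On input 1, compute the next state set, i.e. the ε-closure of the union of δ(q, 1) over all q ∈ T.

{q0, q1, q2, q7, q9, q13, q17}

q1 on 1 → {q7, q17}.
q2 on 1 → {q2}.
No 1-transition from q0, q9, q17.
Union after reading 1: {q2, q7, q17}.
Now take the ε-closure:
From q2 via ε: add q1.
From q7 via ε: add q13.
From q1 via ε: add q0.
From q0 via ε: add q9.
No new states can be added; the closed set is {q0, q1, q2, q7, q9, q13, q17}.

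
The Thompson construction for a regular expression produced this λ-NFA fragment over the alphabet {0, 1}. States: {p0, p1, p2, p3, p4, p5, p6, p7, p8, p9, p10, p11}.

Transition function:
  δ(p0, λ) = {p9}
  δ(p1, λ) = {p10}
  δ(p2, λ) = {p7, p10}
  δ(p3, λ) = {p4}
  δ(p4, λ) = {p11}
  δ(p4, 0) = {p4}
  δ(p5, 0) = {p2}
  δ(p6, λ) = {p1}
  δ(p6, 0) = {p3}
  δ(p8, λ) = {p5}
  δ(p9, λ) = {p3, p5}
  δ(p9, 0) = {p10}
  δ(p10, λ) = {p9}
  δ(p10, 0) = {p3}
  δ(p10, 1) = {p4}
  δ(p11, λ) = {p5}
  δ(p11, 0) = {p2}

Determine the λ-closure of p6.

Start with {p6}.
From p6 via λ: add p1.
From p1 via λ: add p10.
From p10 via λ: add p9.
From p9 via λ: add p3, p5.
From p3 via λ: add p4.
From p4 via λ: add p11.
No new states can be added; the closed set is {p1, p3, p4, p5, p6, p9, p10, p11}.

{p1, p3, p4, p5, p6, p9, p10, p11}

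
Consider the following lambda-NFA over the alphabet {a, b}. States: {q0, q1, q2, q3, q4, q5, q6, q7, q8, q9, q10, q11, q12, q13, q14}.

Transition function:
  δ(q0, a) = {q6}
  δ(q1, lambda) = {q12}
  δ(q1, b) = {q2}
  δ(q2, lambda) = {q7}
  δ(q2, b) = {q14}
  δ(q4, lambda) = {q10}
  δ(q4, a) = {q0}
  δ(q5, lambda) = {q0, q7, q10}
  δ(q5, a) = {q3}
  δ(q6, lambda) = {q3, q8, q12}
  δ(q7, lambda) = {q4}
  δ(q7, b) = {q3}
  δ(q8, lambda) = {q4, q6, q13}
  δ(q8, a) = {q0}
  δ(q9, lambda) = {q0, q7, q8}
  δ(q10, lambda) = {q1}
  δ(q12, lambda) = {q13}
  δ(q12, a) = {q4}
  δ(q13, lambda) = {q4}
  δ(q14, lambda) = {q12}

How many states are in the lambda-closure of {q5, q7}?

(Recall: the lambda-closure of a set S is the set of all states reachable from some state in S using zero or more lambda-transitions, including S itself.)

8

Start with {q5, q7}.
From q5 via lambda: add q0, q10.
From q7 via lambda: add q4.
From q10 via lambda: add q1.
From q1 via lambda: add q12.
From q12 via lambda: add q13.
lambda-closure = {q0, q1, q4, q5, q7, q10, q12, q13}, which has 8 states.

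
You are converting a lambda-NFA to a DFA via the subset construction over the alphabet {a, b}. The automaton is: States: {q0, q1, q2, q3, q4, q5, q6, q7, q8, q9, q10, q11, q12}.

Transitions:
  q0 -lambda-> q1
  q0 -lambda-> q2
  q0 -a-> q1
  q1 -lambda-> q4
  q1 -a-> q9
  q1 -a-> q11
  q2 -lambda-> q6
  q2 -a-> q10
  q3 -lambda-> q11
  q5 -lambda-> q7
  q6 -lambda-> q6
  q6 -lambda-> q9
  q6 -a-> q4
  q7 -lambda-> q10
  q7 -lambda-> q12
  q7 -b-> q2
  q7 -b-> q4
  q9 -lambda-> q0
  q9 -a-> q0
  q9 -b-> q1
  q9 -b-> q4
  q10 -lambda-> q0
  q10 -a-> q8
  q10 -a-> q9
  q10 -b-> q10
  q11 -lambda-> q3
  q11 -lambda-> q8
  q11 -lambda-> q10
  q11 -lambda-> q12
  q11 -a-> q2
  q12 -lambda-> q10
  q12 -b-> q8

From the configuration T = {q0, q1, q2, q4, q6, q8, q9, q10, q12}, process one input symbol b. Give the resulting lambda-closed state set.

q9 on b → {q1, q4}.
q10 on b → {q10}.
q12 on b → {q8}.
No b-transition from q0, q1, q2, q4, q6, q8.
Union after reading b: {q1, q4, q8, q10}.
Now take the lambda-closure:
From q10 via lambda: add q0.
From q0 via lambda: add q2.
From q2 via lambda: add q6.
From q6 via lambda: add q9.
No new states can be added; the closed set is {q0, q1, q2, q4, q6, q8, q9, q10}.

{q0, q1, q2, q4, q6, q8, q9, q10}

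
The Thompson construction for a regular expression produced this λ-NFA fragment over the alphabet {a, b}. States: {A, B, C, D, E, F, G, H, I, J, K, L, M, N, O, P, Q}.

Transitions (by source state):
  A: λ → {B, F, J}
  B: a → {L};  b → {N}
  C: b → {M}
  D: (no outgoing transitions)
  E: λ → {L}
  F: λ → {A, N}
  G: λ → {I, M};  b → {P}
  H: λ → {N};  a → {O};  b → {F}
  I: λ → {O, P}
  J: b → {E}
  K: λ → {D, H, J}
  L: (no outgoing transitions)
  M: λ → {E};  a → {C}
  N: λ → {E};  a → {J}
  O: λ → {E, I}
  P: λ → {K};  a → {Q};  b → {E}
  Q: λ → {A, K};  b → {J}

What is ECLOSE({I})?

{D, E, H, I, J, K, L, N, O, P}

Start with {I}.
From I via λ: add O, P.
From O via λ: add E.
From P via λ: add K.
From E via λ: add L.
From K via λ: add D, H, J.
From H via λ: add N.
No new states can be added; the closed set is {D, E, H, I, J, K, L, N, O, P}.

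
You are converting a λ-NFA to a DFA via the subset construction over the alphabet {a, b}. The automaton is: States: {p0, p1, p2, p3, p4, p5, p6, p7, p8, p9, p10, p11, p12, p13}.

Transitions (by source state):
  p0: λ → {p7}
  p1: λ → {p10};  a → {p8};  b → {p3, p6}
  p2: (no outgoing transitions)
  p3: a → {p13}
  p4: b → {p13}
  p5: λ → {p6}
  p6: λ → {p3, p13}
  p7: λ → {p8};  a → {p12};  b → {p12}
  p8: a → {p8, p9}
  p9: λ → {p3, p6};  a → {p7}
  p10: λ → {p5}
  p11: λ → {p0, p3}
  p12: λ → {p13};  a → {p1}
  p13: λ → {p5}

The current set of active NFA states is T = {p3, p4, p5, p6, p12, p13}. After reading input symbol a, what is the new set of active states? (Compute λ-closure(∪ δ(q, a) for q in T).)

p3 on a → {p13}.
p12 on a → {p1}.
No a-transition from p4, p5, p6, p13.
Union after reading a: {p1, p13}.
Now take the λ-closure:
From p1 via λ: add p10.
From p13 via λ: add p5.
From p5 via λ: add p6.
From p6 via λ: add p3.
No new states can be added; the closed set is {p1, p3, p5, p6, p10, p13}.

{p1, p3, p5, p6, p10, p13}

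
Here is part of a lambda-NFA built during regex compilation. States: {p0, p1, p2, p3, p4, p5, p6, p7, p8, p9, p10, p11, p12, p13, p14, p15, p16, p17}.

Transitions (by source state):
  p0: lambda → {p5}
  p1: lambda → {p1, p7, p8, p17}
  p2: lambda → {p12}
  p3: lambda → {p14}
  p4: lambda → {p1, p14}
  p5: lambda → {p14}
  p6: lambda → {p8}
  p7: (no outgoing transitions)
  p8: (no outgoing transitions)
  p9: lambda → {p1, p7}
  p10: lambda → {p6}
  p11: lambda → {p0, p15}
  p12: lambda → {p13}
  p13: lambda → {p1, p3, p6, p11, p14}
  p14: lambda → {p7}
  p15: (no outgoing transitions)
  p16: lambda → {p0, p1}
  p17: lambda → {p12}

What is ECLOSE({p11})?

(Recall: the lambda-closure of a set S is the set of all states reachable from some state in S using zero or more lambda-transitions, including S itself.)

{p0, p5, p7, p11, p14, p15}

Start with {p11}.
From p11 via lambda: add p0, p15.
From p0 via lambda: add p5.
From p5 via lambda: add p14.
From p14 via lambda: add p7.
No new states can be added; the closed set is {p0, p5, p7, p11, p14, p15}.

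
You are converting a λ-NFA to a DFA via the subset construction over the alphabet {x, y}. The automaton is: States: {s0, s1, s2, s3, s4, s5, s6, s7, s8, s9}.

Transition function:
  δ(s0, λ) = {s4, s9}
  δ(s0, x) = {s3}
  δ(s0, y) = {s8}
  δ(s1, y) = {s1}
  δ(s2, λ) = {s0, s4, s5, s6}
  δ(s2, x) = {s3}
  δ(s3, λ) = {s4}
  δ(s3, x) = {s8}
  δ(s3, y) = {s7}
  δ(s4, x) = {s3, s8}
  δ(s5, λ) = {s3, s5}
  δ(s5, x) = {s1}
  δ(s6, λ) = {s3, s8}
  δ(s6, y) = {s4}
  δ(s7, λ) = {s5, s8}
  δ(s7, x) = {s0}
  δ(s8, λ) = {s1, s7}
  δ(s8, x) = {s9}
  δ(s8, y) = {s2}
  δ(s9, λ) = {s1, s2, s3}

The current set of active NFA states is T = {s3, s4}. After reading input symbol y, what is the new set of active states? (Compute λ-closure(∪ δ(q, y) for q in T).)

{s1, s3, s4, s5, s7, s8}

s3 on y → {s7}.
No y-transition from s4.
Union after reading y: {s7}.
Now take the λ-closure:
From s7 via λ: add s5, s8.
From s5 via λ: add s3.
From s8 via λ: add s1.
From s3 via λ: add s4.
No new states can be added; the closed set is {s1, s3, s4, s5, s7, s8}.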